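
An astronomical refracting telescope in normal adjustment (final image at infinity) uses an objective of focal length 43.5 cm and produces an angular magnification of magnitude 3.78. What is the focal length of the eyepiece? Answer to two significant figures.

|M| = f_obj/f_eye, so f_eye = f_obj/|M| = 43.5/3.78 = 11.508 cm.

12 cm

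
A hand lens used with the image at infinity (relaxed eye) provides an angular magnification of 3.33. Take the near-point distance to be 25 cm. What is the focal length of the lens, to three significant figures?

7.51 cm

For the image at infinity, M = D/f.
f = D/M = 25/3.33 = 7.508 cm.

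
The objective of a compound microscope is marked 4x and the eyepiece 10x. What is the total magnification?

40

The overall magnification of a compound microscope is the product of the objective and eyepiece magnifications:
M = M_obj x M_eye = 4 x 10 = 40.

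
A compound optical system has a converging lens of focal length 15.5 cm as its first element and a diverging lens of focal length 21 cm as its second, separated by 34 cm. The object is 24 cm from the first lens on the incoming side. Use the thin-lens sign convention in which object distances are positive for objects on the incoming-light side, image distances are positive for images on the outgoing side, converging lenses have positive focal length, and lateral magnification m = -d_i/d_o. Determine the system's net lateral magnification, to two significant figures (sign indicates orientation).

-3.4

First lens: d_i1 = 1/(1/15.5 - 1/24) = 43.765 cm.
m_1 = -(43.765)/24 = -1.8235.
Since 43.765 cm > 34 cm, the first image lies past the second lens and serves as a virtual object: d_o2 = L - d_i1 = -9.765 cm.
Second lens: d_i2 = 1/(1/(-21) - 1/(-9.765)) = 18.251 cm.
m_2 = -(18.251)/(-9.765) = 1.8691.
Overall magnification: m = m_1 m_2 = -3.4084.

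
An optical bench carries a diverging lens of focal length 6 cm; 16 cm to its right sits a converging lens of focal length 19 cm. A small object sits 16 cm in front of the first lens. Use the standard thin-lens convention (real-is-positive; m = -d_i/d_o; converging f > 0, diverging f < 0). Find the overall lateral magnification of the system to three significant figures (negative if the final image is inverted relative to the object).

-3.80

Applying the thin-lens equation to the first lens, 1/(-6) = 1/16 + 1/d_i1, which gives d_i1 = -4.364 cm.
Its lateral magnification is m_1 = -d_i1/d_o1 = -(-4.364)/16 = 0.2727.
With d_i1 < 0 the first image is virtual and lies on the object side; the object distance for lens 2 is d_o2 = 16 - (-4.364) = 20.364 cm.
Applying the thin-lens equation again with f_2 = 19 cm and d_o2 = 20.364 cm gives d_i2 = 283.733 cm.
m_2 = -(283.733)/(20.364) = -13.9333.
Total m = m_1 x m_2 = (0.2727)(-13.9333) = -3.8000.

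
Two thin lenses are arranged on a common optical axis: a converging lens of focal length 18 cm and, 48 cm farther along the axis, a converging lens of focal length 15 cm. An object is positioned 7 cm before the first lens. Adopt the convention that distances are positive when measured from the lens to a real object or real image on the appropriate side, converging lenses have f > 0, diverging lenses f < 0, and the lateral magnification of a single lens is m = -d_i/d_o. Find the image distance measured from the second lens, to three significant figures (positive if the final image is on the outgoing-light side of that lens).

First lens: d_i1 = 1/(1/18 - 1/7) = -11.455 cm.
The intermediate image is virtual, 11.455 cm to the left of lens 1, so d_o2 = L - d_i1 = 48 - (-11.455) = 59.455 cm.
Second lens: d_i2 = 1/(1/15 - 1/(59.455)) = 20.061 cm.

20.1 cm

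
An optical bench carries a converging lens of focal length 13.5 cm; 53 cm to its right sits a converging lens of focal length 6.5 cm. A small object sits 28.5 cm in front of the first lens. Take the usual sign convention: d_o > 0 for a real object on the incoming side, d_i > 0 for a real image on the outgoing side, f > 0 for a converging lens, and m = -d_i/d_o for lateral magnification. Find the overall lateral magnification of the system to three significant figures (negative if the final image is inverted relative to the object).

0.281

Lens 1: 1/d_i1 = 1/f_1 - 1/d_o1 = 1/13.5 - 1/28.5 = 0.03899 cm^-1, so d_i1 = 25.650 cm.
m_1 = -(25.650)/28.5 = -0.9000.
Object distance for lens 2: d_o2 = 53 - 25.650 = 27.350 cm.
Lens 2: 1/d_i2 = 1/f_2 - 1/d_o2 = 1/6.5 - 1/(27.350) = 0.11728 cm^-1, so d_i2 = 8.526 cm.
m_2 = -(8.526)/(27.350) = -0.3118.
Overall magnification: m = m_1 m_2 = 0.2806.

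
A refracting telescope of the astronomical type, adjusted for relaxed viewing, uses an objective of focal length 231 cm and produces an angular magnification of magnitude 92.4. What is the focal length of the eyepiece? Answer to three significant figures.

2.50 cm

|M| = f_obj/f_eye, so f_eye = f_obj/|M| = 231/92.4 = 2.500 cm.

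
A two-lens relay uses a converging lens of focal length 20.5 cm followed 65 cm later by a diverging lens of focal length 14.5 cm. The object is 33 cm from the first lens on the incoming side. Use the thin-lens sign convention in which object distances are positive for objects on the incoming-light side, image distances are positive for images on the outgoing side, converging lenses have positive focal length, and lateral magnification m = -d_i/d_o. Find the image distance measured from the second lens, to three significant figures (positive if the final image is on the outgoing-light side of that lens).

First lens: d_i1 = 1/(1/20.5 - 1/33) = 54.120 cm.
Object distance for lens 2: d_o2 = 65 - 54.120 = 10.880 cm.
Second lens: d_i2 = 1/(1/(-14.5) - 1/(10.880)) = -6.216 cm.

-6.22 cm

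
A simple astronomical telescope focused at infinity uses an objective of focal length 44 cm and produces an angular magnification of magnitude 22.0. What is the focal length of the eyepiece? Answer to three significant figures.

2.00 cm

|M| = f_obj/f_eye, so f_eye = f_obj/|M| = 44/22.0 = 2.000 cm.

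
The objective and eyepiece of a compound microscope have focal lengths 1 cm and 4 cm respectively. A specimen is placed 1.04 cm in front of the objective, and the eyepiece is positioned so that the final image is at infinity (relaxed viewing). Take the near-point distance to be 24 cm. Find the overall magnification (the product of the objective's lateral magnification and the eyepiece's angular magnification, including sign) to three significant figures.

-150

Objective: 1/d_i = 1/f_obj - 1/d_o = 1/1 - 1/1.04 = 0.03846 cm^-1, so d_i = 26.000 cm.
m_obj = -d_i/d_o = -26.000/1.04 = -25.000.
Eyepiece angular magnification (image at infinity): M_eye = D/f_e = 24/4 = 6.000.
Overall M = m_obj x M_eye = (-25.000)(6.000) = -150.00.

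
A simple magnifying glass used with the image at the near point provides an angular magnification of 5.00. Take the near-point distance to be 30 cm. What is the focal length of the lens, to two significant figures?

For the image at the near point, M = 1 + D/f.
f = D/(M - 1) = 30/(5.0 - 1) = 7.500 cm.

7.5 cm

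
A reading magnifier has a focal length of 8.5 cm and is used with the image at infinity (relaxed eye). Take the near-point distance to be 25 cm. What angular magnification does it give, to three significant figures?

M = D/f = 25/8.5 = 2.941.

2.94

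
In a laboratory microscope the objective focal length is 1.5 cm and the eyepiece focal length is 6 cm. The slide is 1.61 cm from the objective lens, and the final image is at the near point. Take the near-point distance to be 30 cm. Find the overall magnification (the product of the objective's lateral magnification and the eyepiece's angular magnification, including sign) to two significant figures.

-82

Objective: 1/d_i = 1/f_obj - 1/d_o = 1/1.5 - 1/1.61 = 0.04555 cm^-1, so d_i = 21.955 cm.
m_obj = -d_i/d_o = -21.955/1.61 = -13.636.
Eyepiece angular magnification (image at near point): M_eye = 1 + D/f_e = 1 + 30/6 = 6.000.
Overall M = m_obj x M_eye = (-13.636)(6.000) = -81.82.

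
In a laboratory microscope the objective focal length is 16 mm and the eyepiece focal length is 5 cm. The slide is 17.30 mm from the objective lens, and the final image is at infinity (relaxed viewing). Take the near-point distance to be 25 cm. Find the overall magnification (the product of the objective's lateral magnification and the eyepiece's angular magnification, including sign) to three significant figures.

Convert to cm: f_obj = 16 mm = 1.6 cm; d_o = 17.30 mm = 1.73 cm.
Objective: 1/d_i = 1/f_obj - 1/d_o = 1/1.6 - 1/1.73 = 0.04697 cm^-1, so d_i = 21.292 cm.
m_obj = -d_i/d_o = -21.292/1.73 = -12.308.
Eyepiece angular magnification (image at infinity): M_eye = D/f_e = 25/5 = 5.000.
Overall M = m_obj x M_eye = (-12.308)(5.000) = -61.54.

-61.5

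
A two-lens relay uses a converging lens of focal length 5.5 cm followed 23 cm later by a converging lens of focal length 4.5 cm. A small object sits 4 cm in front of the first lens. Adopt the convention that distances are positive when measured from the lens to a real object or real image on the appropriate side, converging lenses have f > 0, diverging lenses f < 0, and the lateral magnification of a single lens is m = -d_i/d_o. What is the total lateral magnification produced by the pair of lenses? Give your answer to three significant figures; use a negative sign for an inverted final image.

Applying the thin-lens equation to the first lens, 1/5.5 = 1/4 + 1/d_i1, which gives d_i1 = -14.667 cm.
Its lateral magnification is m_1 = -d_i1/d_o1 = -(-14.667)/4 = 3.6667.
With d_i1 < 0 the first image is virtual and lies on the object side; the object distance for lens 2 is d_o2 = 23 - (-14.667) = 37.667 cm.
Applying the thin-lens equation again with f_2 = 4.5 cm and d_o2 = 37.667 cm gives d_i2 = 5.111 cm.
m_2 = -(5.111)/(37.667) = -0.1357.
Total m = m_1 x m_2 = (3.6667)(-0.1357) = -0.4975.

-0.497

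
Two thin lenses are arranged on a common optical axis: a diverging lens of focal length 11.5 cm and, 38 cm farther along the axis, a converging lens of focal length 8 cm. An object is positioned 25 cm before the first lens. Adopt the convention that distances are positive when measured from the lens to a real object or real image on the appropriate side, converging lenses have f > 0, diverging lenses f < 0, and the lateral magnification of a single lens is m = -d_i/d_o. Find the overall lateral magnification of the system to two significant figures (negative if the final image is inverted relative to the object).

-0.067

Applying the thin-lens equation to the first lens, 1/(-11.5) = 1/25 + 1/d_i1, which gives d_i1 = -7.877 cm.
Its lateral magnification is m_1 = -d_i1/d_o1 = -(-7.877)/25 = 0.3151.
The intermediate image is virtual, 7.877 cm to the left of lens 1, so d_o2 = L - d_i1 = 38 - (-7.877) = 45.877 cm.
Applying the thin-lens equation again with f_2 = 8 cm and d_o2 = 45.877 cm gives d_i2 = 9.690 cm.
m_2 = -(9.690)/(45.877) = -0.2112.
Overall magnification: m = m_1 m_2 = -0.0665.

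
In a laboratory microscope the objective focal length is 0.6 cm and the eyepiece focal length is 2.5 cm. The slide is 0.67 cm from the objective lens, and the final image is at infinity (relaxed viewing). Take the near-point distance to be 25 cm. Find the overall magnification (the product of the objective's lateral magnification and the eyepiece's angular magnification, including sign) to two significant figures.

-86

Objective: 1/d_i = 1/f_obj - 1/d_o = 1/0.6 - 1/0.67 = 0.17413 cm^-1, so d_i = 5.743 cm.
m_obj = -d_i/d_o = -5.743/0.67 = -8.571.
Eyepiece angular magnification (image at infinity): M_eye = D/f_e = 25/2.5 = 10.000.
Overall M = m_obj x M_eye = (-8.571)(10.000) = -85.71.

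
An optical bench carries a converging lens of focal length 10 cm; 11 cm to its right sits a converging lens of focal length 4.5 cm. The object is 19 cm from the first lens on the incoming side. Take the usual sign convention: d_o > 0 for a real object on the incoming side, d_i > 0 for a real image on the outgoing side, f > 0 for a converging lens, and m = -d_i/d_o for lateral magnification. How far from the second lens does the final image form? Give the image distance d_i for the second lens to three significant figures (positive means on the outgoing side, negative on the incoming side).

3.11 cm

First lens: d_i1 = 1/(1/10 - 1/19) = 21.111 cm.
Since 21.111 cm > 11 cm, the first image lies past the second lens and serves as a virtual object: d_o2 = L - d_i1 = -10.111 cm.
Second lens: d_i2 = 1/(1/4.5 - 1/(-10.111)) = 3.114 cm.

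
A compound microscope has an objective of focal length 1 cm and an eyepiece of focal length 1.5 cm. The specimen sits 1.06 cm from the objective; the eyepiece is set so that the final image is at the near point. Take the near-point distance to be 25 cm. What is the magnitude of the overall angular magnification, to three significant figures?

Objective: 1/d_i = 1/f_obj - 1/d_o = 1/1 - 1/1.06 = 0.05660 cm^-1, so d_i = 17.667 cm.
m_obj = -d_i/d_o = -17.667/1.06 = -16.667.
Eyepiece angular magnification (image at near point): M_eye = 1 + D/f_e = 1 + 25/1.5 = 17.667.
Overall M = m_obj x M_eye = (-16.667)(17.667) = -294.44.
|M| = 294.44.

294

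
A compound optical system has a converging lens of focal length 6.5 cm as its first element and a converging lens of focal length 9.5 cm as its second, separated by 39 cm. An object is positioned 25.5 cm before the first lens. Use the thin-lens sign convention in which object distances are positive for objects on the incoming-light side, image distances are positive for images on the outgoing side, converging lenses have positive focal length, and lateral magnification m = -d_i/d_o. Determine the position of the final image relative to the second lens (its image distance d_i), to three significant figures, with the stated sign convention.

13.8 cm

Lens 1: 1/d_i1 = 1/f_1 - 1/d_o1 = 1/6.5 - 1/25.5 = 0.11463 cm^-1, so d_i1 = 8.724 cm.
That image sits 30.276 cm in front of the second lens, so d_o2 = 30.276 cm.
Lens 2: 1/d_i2 = 1/f_2 - 1/d_o2 = 1/9.5 - 1/(30.276) = 0.07223 cm^-1, so d_i2 = 13.844 cm.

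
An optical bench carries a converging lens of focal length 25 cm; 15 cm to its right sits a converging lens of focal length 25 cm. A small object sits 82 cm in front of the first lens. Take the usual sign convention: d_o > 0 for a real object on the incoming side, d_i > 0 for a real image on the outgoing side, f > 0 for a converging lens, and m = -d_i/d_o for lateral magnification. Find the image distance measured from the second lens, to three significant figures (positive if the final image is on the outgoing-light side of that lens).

Applying the thin-lens equation to the first lens, 1/25 = 1/82 + 1/d_i1, which gives d_i1 = 35.965 cm.
This image would form 35.965 cm past lens 1, i.e. 20.965 cm beyond lens 2, so it is a virtual object for lens 2: d_o2 = 15 - 35.965 = -20.965 cm.
Applying the thin-lens equation again with f_2 = 25 cm and d_o2 = -20.965 cm gives d_i2 = 11.403 cm.

11.4 cm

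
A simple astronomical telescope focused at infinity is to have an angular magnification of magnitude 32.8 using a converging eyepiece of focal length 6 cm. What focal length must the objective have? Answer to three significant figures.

197 cm

|M| = f_obj/|f_eye|, so f_obj = |M| x |f_eye| = 32.8 x 6 = 196.800 cm.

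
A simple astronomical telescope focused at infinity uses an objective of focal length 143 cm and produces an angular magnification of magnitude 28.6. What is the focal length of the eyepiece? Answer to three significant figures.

|M| = f_obj/f_eye, so f_eye = f_obj/|M| = 143/28.6 = 5.000 cm.

5.00 cm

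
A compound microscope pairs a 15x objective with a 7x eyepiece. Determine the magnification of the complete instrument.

105

The overall magnification of a compound microscope is the product of the objective and eyepiece magnifications:
M = M_obj x M_eye = 15 x 7 = 105.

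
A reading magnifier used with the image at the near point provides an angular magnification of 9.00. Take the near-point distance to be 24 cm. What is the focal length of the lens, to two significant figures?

For the image at the near point, M = 1 + D/f.
f = D/(M - 1) = 24/(9.0 - 1) = 3.000 cm.

3.0 cm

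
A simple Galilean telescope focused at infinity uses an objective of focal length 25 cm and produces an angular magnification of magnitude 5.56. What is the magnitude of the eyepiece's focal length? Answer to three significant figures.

4.50 cm

|M| = f_obj/|f_eye|, so |f_eye| = f_obj/|M| = 25/5.56 = 4.496 cm.
(The eyepiece is diverging, so its signed focal length is -4.496 cm.)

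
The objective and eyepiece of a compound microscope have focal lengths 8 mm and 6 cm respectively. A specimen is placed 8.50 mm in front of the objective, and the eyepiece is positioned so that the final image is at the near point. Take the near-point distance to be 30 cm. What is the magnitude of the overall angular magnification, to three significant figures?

Convert to cm: f_obj = 8 mm = 0.8 cm; d_o = 8.50 mm = 0.85 cm.
Objective: 1/d_i = 1/f_obj - 1/d_o = 1/0.8 - 1/0.85 = 0.07353 cm^-1, so d_i = 13.600 cm.
m_obj = -d_i/d_o = -13.600/0.85 = -16.000.
Eyepiece angular magnification (image at near point): M_eye = 1 + D/f_e = 1 + 30/6 = 6.000.
Overall M = m_obj x M_eye = (-16.000)(6.000) = -96.00.
|M| = 96.00.

96.0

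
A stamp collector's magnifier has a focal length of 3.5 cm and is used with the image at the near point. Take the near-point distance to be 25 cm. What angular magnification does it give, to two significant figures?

8.1

M = 1 + D/f = 1 + 25/3.5 = 8.143.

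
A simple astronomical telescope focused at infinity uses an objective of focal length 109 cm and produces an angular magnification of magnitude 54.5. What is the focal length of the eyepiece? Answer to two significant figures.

2.0 cm

|M| = f_obj/f_eye, so f_eye = f_obj/|M| = 109/54.5 = 2.000 cm.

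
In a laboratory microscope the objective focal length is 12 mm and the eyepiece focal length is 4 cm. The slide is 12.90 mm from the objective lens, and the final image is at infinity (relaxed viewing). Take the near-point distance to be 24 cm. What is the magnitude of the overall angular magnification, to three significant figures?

80.0

Convert to cm: f_obj = 12 mm = 1.2 cm; d_o = 12.90 mm = 1.29 cm.
Objective: 1/d_i = 1/f_obj - 1/d_o = 1/1.2 - 1/1.29 = 0.05814 cm^-1, so d_i = 17.200 cm.
m_obj = -d_i/d_o = -17.200/1.29 = -13.333.
Eyepiece angular magnification (image at infinity): M_eye = D/f_e = 24/4 = 6.000.
Overall M = m_obj x M_eye = (-13.333)(6.000) = -80.00.
|M| = 80.00.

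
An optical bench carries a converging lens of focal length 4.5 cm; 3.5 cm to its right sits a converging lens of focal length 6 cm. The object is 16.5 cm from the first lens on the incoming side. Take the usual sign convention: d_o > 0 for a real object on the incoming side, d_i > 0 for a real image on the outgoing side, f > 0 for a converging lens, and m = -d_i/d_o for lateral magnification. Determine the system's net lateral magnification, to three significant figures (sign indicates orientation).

-0.259

Applying the thin-lens equation to the first lens, 1/4.5 = 1/16.5 + 1/d_i1, which gives d_i1 = 6.188 cm.
Its lateral magnification is m_1 = -d_i1/d_o1 = -(6.188)/16.5 = -0.3750.
Since 6.188 cm > 3.5 cm, the first image lies past the second lens and serves as a virtual object: d_o2 = L - d_i1 = -2.688 cm.
Applying the thin-lens equation again with f_2 = 6 cm and d_o2 = -2.688 cm gives d_i2 = 1.856 cm.
m_2 = -(1.856)/(-2.688) = 0.6906.
Overall magnification: m = m_1 m_2 = -0.2590.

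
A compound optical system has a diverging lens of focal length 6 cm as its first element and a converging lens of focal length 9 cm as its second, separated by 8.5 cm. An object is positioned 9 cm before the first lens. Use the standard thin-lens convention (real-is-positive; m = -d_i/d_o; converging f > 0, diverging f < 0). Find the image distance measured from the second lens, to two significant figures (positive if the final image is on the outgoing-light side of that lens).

35 cm

Lens 1: 1/d_i1 = 1/f_1 - 1/d_o1 = 1/(-6) - 1/9 = -0.27778 cm^-1, so d_i1 = -3.600 cm.
The intermediate image is virtual, 3.600 cm to the left of lens 1, so d_o2 = L - d_i1 = 8.5 - (-3.600) = 12.100 cm.
Lens 2: 1/d_i2 = 1/f_2 - 1/d_o2 = 1/9 - 1/(12.100) = 0.02847 cm^-1, so d_i2 = 35.129 cm.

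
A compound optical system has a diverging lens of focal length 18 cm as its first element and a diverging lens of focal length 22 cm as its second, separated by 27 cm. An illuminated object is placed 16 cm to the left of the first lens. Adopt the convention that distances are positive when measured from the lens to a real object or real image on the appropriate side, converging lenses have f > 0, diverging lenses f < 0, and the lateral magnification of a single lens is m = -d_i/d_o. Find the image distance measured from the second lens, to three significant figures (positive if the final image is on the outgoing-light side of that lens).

Applying the thin-lens equation to the first lens, 1/(-18) = 1/16 + 1/d_i1, which gives d_i1 = -8.471 cm.
With d_i1 < 0 the first image is virtual and lies on the object side; the object distance for lens 2 is d_o2 = 27 - (-8.471) = 35.471 cm.
Applying the thin-lens equation again with f_2 = -22 cm and d_o2 = 35.471 cm gives d_i2 = -13.578 cm.

-13.6 cm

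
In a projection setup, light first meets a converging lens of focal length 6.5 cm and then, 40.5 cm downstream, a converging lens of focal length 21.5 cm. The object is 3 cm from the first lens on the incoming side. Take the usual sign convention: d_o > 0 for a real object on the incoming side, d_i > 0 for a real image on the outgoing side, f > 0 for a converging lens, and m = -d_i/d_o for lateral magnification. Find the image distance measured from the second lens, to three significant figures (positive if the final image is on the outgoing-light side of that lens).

Lens 1: 1/d_i1 = 1/f_1 - 1/d_o1 = 1/6.5 - 1/3 = -0.17949 cm^-1, so d_i1 = -5.571 cm.
With d_i1 < 0 the first image is virtual and lies on the object side; the object distance for lens 2 is d_o2 = 40.5 - (-5.571) = 46.071 cm.
Lens 2: 1/d_i2 = 1/f_2 - 1/d_o2 = 1/21.5 - 1/(46.071) = 0.02481 cm^-1, so d_i2 = 40.312 cm.

40.3 cm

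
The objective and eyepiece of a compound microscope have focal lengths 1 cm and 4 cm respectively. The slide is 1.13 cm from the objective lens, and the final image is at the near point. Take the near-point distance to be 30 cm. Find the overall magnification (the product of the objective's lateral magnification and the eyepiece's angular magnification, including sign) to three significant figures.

Objective: 1/d_i = 1/f_obj - 1/d_o = 1/1 - 1/1.13 = 0.11504 cm^-1, so d_i = 8.692 cm.
m_obj = -d_i/d_o = -8.692/1.13 = -7.692.
Eyepiece angular magnification (image at near point): M_eye = 1 + D/f_e = 1 + 30/4 = 8.500.
Overall M = m_obj x M_eye = (-7.692)(8.500) = -65.38.

-65.4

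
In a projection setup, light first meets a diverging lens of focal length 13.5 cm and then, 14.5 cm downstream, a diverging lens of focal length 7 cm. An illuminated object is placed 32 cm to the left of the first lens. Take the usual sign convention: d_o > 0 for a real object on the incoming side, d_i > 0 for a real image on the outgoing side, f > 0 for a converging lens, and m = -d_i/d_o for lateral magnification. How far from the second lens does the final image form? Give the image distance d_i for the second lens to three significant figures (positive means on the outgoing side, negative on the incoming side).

Lens 1: 1/d_i1 = 1/f_1 - 1/d_o1 = 1/(-13.5) - 1/32 = -0.10532 cm^-1, so d_i1 = -9.495 cm.
The intermediate image is virtual, 9.495 cm to the left of lens 1, so d_o2 = L - d_i1 = 14.5 - (-9.495) = 23.995 cm.
Lens 2: 1/d_i2 = 1/f_2 - 1/d_o2 = 1/(-7) - 1/(23.995) = -0.18453 cm^-1, so d_i2 = -5.419 cm.

-5.42 cm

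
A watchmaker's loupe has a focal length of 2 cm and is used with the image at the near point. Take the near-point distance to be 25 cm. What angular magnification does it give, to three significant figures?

M = 1 + D/f = 1 + 25/2 = 13.500.

13.5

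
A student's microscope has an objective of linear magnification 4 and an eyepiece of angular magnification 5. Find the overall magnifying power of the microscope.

20

The overall magnification of a compound microscope is the product of the objective and eyepiece magnifications:
M = M_obj x M_eye = 4 x 5 = 20.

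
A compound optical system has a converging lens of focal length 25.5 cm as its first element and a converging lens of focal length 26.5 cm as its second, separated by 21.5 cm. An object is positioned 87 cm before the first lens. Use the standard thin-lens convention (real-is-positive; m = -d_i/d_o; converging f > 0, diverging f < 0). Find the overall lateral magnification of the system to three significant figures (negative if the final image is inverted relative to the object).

-0.268

First lens: d_i1 = 1/(1/25.5 - 1/87) = 36.073 cm.
m_1 = -(36.073)/87 = -0.4146.
Since 36.073 cm > 21.5 cm, the first image lies past the second lens and serves as a virtual object: d_o2 = L - d_i1 = -14.573 cm.
Second lens: d_i2 = 1/(1/26.5 - 1/(-14.573)) = 9.402 cm.
m_2 = -(9.402)/(-14.573) = 0.6452.
Overall magnification: m = m_1 m_2 = -0.2675.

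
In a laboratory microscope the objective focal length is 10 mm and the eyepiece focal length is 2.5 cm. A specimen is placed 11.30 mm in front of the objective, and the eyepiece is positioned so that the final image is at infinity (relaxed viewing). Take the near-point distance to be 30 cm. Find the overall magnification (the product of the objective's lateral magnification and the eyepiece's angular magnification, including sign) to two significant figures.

-92

Convert to cm: f_obj = 10 mm = 1 cm; d_o = 11.30 mm = 1.13 cm.
Objective: 1/d_i = 1/f_obj - 1/d_o = 1/1 - 1/1.13 = 0.11504 cm^-1, so d_i = 8.692 cm.
m_obj = -d_i/d_o = -8.692/1.13 = -7.692.
Eyepiece angular magnification (image at infinity): M_eye = D/f_e = 30/2.5 = 12.000.
Overall M = m_obj x M_eye = (-7.692)(12.000) = -92.31.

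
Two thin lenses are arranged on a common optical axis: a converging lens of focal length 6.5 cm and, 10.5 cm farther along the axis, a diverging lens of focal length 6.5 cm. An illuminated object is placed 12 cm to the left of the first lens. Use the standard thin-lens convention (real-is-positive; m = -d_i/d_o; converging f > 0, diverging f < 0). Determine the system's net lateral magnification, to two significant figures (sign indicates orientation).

-2.7

First lens: d_i1 = 1/(1/6.5 - 1/12) = 14.182 cm.
m_1 = -(14.182)/12 = -1.1818.
This image would form 14.182 cm past lens 1, i.e. 3.682 cm beyond lens 2, so it is a virtual object for lens 2: d_o2 = 10.5 - 14.182 = -3.682 cm.
Second lens: d_i2 = 1/(1/(-6.5) - 1/(-3.682)) = 8.492 cm.
m_2 = -(8.492)/(-3.682) = 2.3065.
Overall magnification: m = m_1 m_2 = -2.7258.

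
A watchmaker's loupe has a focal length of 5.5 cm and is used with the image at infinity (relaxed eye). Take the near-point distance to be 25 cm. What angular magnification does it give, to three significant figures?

4.55

M = D/f = 25/5.5 = 4.545.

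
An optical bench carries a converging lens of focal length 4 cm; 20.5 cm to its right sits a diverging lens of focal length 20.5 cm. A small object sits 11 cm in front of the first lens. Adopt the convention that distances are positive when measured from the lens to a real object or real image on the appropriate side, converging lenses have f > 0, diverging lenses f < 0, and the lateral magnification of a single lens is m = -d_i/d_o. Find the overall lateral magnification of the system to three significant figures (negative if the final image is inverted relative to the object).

-0.337

Applying the thin-lens equation to the first lens, 1/4 = 1/11 + 1/d_i1, which gives d_i1 = 6.286 cm.
Its lateral magnification is m_1 = -d_i1/d_o1 = -(6.286)/11 = -0.5714.
The intermediate image is 6.286 cm to the right of lens 1, so d_o2 = L - d_i1 = 20.5 - 6.286 = 14.214 cm.
Applying the thin-lens equation again with f_2 = -20.5 cm and d_o2 = 14.214 cm gives d_i2 = -8.394 cm.
m_2 = -(-8.394)/(14.214) = 0.5905.
Overall magnification: m = m_1 m_2 = -0.3374.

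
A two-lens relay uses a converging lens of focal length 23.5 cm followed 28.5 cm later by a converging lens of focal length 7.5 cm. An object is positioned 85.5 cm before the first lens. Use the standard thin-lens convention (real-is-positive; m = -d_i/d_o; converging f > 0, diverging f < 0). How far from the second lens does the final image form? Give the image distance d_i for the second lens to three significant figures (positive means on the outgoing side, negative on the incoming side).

2.57 cm

First lens: d_i1 = 1/(1/23.5 - 1/85.5) = 32.407 cm.
This image would form 32.407 cm past lens 1, i.e. 3.907 cm beyond lens 2, so it is a virtual object for lens 2: d_o2 = 28.5 - 32.407 = -3.907 cm.
Second lens: d_i2 = 1/(1/7.5 - 1/(-3.907)) = 2.569 cm.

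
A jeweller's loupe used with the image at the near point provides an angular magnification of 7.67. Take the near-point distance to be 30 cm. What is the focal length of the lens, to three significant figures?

4.50 cm

For the image at the near point, M = 1 + D/f.
f = D/(M - 1) = 30/(7.67 - 1) = 4.498 cm.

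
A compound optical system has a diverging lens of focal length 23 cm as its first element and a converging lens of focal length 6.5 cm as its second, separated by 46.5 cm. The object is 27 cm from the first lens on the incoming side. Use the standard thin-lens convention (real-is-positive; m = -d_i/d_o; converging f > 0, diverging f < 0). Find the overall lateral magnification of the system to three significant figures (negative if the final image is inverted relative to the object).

First lens: d_i1 = 1/(1/(-23) - 1/27) = -12.420 cm.
m_1 = -(-12.420)/27 = 0.4600.
With d_i1 < 0 the first image is virtual and lies on the object side; the object distance for lens 2 is d_o2 = 46.5 - (-12.420) = 58.920 cm.
Second lens: d_i2 = 1/(1/6.5 - 1/(58.920)) = 7.306 cm.
m_2 = -(7.306)/(58.920) = -0.1240.
Total m = m_1 x m_2 = (0.4600)(-0.1240) = -0.0570.

-0.0570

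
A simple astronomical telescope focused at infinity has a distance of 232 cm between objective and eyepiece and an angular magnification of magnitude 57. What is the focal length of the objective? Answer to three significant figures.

In normal adjustment the tube length equals f_obj + f_eye and |M| = f_obj/f_eye.
So f_obj = 57 f_eye and 57 f_eye + f_eye = 232 cm, giving f_eye = 232/58 = 4.000 cm and f_obj = 228.000 cm.

228 cm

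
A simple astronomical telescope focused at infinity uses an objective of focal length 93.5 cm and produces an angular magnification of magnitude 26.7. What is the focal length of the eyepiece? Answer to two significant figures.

|M| = f_obj/f_eye, so f_eye = f_obj/|M| = 93.5/26.7 = 3.502 cm.

3.5 cm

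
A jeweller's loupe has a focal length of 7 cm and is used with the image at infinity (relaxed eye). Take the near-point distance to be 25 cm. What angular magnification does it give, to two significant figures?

M = D/f = 25/7 = 3.571.

3.6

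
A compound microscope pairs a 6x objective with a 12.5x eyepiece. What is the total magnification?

75

The overall magnification of a compound microscope is the product of the objective and eyepiece magnifications:
M = M_obj x M_eye = 6 x 12.5 = 75.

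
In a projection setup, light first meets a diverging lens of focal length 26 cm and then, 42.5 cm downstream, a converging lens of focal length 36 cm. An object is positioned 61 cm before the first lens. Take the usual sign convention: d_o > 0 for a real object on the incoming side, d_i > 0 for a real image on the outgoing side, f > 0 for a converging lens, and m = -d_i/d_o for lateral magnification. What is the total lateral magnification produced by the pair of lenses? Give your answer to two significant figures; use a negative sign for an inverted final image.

First lens: d_i1 = 1/(1/(-26) - 1/61) = -18.230 cm.
m_1 = -(-18.230)/61 = 0.2989.
The intermediate image is virtual, 18.230 cm to the left of lens 1, so d_o2 = L - d_i1 = 42.5 - (-18.230) = 60.730 cm.
Second lens: d_i2 = 1/(1/36 - 1/(60.730)) = 88.406 cm.
m_2 = -(88.406)/(60.730) = -1.4557.
The system's lateral magnification is m_1 m_2 = (0.2989)(-1.4557) = -0.4350.

-0.44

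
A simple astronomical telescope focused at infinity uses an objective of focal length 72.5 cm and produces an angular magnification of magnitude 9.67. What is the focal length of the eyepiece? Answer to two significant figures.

|M| = f_obj/f_eye, so f_eye = f_obj/|M| = 72.5/9.67 = 7.497 cm.

7.5 cm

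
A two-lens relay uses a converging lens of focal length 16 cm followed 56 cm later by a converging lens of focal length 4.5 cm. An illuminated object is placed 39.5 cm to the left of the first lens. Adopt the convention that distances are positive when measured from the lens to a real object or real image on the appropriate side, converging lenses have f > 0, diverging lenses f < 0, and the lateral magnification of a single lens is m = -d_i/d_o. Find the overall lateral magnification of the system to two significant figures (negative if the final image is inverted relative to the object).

0.12

Lens 1: 1/d_i1 = 1/f_1 - 1/d_o1 = 1/16 - 1/39.5 = 0.03718 cm^-1, so d_i1 = 26.894 cm.
m_1 = -(26.894)/39.5 = -0.6809.
That image sits 29.106 cm in front of the second lens, so d_o2 = 29.106 cm.
Lens 2: 1/d_i2 = 1/f_2 - 1/d_o2 = 1/4.5 - 1/(29.106) = 0.18787 cm^-1, so d_i2 = 5.323 cm.
m_2 = -(5.323)/(29.106) = -0.1829.
The system's lateral magnification is m_1 m_2 = (-0.6809)(-0.1829) = 0.1245.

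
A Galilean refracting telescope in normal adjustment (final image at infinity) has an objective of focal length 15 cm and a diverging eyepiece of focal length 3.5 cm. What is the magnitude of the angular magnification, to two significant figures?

|M| = f_obj/|f_eye| = 15/3.5 = 4.286.

4.3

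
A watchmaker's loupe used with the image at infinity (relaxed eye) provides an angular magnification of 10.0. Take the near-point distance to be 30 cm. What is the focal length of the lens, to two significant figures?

For the image at infinity, M = D/f.
f = D/M = 30/10.0 = 3.000 cm.

3.0 cm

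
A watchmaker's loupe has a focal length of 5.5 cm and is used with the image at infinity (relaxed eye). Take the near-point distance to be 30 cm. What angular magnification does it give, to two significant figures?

M = D/f = 30/5.5 = 5.455.

5.5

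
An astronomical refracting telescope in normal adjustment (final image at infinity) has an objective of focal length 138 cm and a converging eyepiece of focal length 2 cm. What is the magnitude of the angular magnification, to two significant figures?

69

|M| = f_obj/|f_eye| = 138/2 = 69.000.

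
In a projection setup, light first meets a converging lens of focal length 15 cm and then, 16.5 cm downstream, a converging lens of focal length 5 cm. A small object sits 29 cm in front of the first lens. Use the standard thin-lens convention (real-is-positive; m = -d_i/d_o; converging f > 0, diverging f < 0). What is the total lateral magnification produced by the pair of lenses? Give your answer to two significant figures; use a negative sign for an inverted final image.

-0.27

Lens 1: 1/d_i1 = 1/f_1 - 1/d_o1 = 1/15 - 1/29 = 0.03218 cm^-1, so d_i1 = 31.071 cm.
m_1 = -(31.071)/29 = -1.0714.
Since 31.071 cm > 16.5 cm, the first image lies past the second lens and serves as a virtual object: d_o2 = L - d_i1 = -14.571 cm.
Lens 2: 1/d_i2 = 1/f_2 - 1/d_o2 = 1/5 - 1/(-14.571) = 0.26863 cm^-1, so d_i2 = 3.723 cm.
m_2 = -(3.723)/(-14.571) = 0.2555.
The system's lateral magnification is m_1 m_2 = (-1.0714)(0.2555) = -0.2737.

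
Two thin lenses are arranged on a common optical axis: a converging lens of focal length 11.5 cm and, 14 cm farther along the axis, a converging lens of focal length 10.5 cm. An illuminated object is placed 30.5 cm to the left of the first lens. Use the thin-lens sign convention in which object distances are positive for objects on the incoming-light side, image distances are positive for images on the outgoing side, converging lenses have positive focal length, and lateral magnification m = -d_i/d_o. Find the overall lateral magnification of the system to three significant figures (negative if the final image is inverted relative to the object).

Applying the thin-lens equation to the first lens, 1/11.5 = 1/30.5 + 1/d_i1, which gives d_i1 = 18.461 cm.
Its lateral magnification is m_1 = -d_i1/d_o1 = -(18.461)/30.5 = -0.6053.
This image would form 18.461 cm past lens 1, i.e. 4.461 cm beyond lens 2, so it is a virtual object for lens 2: d_o2 = 14 - 18.461 = -4.461 cm.
Applying the thin-lens equation again with f_2 = 10.5 cm and d_o2 = -4.461 cm gives d_i2 = 3.131 cm.
m_2 = -(3.131)/(-4.461) = 0.7018.
Total m = m_1 x m_2 = (-0.6053)(0.7018) = -0.4248.

-0.425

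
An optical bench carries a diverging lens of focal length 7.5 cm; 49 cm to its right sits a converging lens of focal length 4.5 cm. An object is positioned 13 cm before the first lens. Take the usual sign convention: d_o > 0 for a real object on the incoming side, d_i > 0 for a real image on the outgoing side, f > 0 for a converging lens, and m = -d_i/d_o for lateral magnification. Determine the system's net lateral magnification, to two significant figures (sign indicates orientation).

First lens: d_i1 = 1/(1/(-7.5) - 1/13) = -4.756 cm.
m_1 = -(-4.756)/13 = 0.3659.
With d_i1 < 0 the first image is virtual and lies on the object side; the object distance for lens 2 is d_o2 = 49 - (-4.756) = 53.756 cm.
Second lens: d_i2 = 1/(1/4.5 - 1/(53.756)) = 4.911 cm.
m_2 = -(4.911)/(53.756) = -0.0914.
Total m = m_1 x m_2 = (0.3659)(-0.0914) = -0.0334.

-0.033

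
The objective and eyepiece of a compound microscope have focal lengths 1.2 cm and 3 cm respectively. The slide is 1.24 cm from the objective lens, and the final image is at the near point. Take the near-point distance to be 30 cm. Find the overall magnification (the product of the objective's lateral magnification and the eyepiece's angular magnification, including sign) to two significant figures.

-330

Objective: 1/d_i = 1/f_obj - 1/d_o = 1/1.2 - 1/1.24 = 0.02688 cm^-1, so d_i = 37.200 cm.
m_obj = -d_i/d_o = -37.200/1.24 = -30.000.
Eyepiece angular magnification (image at near point): M_eye = 1 + D/f_e = 1 + 30/3 = 11.000.
Overall M = m_obj x M_eye = (-30.000)(11.000) = -330.00.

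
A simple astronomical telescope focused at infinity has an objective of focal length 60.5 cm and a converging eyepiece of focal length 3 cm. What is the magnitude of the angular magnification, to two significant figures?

20

|M| = f_obj/|f_eye| = 60.5/3 = 20.167.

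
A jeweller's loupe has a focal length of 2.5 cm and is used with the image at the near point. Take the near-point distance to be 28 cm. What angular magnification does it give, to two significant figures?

12

M = 1 + D/f = 1 + 28/2.5 = 12.200.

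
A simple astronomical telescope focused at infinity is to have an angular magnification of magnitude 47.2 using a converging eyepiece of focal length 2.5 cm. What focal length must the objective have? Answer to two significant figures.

120 cm

|M| = f_obj/|f_eye|, so f_obj = |M| x |f_eye| = 47.2 x 2.5 = 118.000 cm.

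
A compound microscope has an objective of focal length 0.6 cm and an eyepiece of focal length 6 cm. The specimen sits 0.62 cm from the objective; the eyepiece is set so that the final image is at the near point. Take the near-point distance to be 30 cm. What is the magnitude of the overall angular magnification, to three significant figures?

180

Objective: 1/d_i = 1/f_obj - 1/d_o = 1/0.6 - 1/0.62 = 0.05376 cm^-1, so d_i = 18.600 cm.
m_obj = -d_i/d_o = -18.600/0.62 = -30.000.
Eyepiece angular magnification (image at near point): M_eye = 1 + D/f_e = 1 + 30/6 = 6.000.
Overall M = m_obj x M_eye = (-30.000)(6.000) = -180.00.
|M| = 180.00.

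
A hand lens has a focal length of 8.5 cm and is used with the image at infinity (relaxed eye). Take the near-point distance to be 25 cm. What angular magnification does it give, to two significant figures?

M = D/f = 25/8.5 = 2.941.

2.9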